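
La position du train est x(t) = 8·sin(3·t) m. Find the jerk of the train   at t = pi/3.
We must differentiate our position equation x(t) = 8·sin(3·t) 3 times. The derivative of position gives velocity: v(t) = 24·cos(3·t). The derivative of velocity gives acceleration: a(t) = -72·sin(3·t). Differentiating acceleration, we get jerk: j(t) = -216·cos(3·t). From the given jerk equation j(t) = -216·cos(3·t), we substitute t = pi/3 to get j = 216.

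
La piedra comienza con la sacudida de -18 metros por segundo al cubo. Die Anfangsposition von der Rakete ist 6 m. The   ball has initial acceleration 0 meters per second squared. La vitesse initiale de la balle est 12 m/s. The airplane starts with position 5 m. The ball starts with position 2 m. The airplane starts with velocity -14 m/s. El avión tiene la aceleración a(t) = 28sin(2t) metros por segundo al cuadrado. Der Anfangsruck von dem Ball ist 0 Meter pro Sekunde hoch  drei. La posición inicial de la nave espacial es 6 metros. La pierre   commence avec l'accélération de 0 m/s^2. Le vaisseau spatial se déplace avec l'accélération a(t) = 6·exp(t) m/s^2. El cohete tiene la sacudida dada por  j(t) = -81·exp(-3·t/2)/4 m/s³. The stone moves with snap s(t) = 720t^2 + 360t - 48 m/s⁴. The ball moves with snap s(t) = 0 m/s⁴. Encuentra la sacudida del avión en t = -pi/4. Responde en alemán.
Um dies zu lösen, müssen wir 1 Ableitung unserer Gleichung für die Beschleunigung a(t) = 28·sin(2·t) nehmen. Mit d/dt von a(t) finden wir j(t) = 56·cos(2·t). Wir haben den Ruck j(t) = 56·cos(2·t). Durch Einsetzen von t = -pi/4: j(-pi/4) = 0.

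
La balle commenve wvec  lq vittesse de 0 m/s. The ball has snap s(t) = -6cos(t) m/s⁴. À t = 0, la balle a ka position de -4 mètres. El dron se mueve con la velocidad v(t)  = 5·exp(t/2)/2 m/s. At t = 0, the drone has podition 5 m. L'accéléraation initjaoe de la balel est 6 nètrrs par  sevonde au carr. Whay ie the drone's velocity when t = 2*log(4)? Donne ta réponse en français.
De l'équation de la vitesse v(t) = 5·exp(t/2)/2, nous substituons t = 2*log(4) pour obtenir v = 10.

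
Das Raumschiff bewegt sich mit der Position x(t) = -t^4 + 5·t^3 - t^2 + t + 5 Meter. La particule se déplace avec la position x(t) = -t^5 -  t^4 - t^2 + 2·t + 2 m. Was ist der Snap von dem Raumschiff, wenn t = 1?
Wir müssen unsere Gleichung für die Position x(t) = -t^4 + 5·t^3 - t^2 + t + 5 4-mal ableiten. Die Ableitung von der Position ergibt die Geschwindigkeit: v(t) = -4·t^3 + 15·t^2 - 2·t + 1. Mit d/dt von v(t) finden wir a(t) = -12·t^2 + 30·t - 2. Die Ableitung von der Beschleunigung ergibt den Ruck: j(t) = 30 - 24·t. Durch Ableiten von dem Ruck erhalten wir den Snap: s(t) = -24. Aus der Gleichung für den Snap s(t) = -24, setzen wir t = 1 ein und erhalten s = -24.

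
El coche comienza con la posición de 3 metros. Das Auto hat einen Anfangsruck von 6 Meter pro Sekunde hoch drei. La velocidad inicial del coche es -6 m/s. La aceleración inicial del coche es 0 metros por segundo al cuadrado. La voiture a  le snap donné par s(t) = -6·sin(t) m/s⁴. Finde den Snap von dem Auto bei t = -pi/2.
Wir haben den Snap s(t) = -6·sin(t). Durch Einsetzen von t = -pi/2: s(-pi/2) = 6.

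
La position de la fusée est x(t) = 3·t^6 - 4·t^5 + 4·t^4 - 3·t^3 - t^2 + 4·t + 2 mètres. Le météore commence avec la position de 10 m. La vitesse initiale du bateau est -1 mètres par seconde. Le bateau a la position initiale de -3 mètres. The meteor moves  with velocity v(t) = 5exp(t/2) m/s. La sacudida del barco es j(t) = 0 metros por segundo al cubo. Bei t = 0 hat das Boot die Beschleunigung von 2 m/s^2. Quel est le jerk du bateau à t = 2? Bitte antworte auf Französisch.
De l'équation du jerk j(t) = 0, nous substituons t = 2 pour obtenir j = 0.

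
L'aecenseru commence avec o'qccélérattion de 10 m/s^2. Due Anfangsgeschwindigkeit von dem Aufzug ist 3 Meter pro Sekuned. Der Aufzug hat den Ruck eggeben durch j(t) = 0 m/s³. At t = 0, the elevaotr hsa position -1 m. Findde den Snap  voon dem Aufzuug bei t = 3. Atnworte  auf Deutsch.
Ausgehend von dem Ruck j(t) = 0, nehmen wir 1 Ableitung. Mit d/dt von j(t) finden wir s(t) = 0. Aus der Gleichung für den Snap s(t) = 0, setzen wir t = 3 ein und erhalten s = 0.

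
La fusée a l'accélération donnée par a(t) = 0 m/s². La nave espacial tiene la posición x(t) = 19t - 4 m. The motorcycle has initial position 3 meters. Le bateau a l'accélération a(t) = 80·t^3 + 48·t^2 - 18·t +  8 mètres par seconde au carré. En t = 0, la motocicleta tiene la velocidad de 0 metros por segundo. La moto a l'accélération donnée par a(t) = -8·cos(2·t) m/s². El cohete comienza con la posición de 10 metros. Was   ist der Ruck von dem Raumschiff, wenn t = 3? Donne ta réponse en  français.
Pour résoudre ceci, nous devons prendre 3 dérivées de notre équation de la position x(t) = 19·t - 4. En prenant d/dt de x(t), nous trouvons v(t) = 19. La dérivée de la vitesse donne l'accélération: a(t) = 0. En prenant d/dt de a(t), nous trouvons j(t) = 0. En utilisant j(t) = 0 et en substituant t = 3, nous trouvons j = 0.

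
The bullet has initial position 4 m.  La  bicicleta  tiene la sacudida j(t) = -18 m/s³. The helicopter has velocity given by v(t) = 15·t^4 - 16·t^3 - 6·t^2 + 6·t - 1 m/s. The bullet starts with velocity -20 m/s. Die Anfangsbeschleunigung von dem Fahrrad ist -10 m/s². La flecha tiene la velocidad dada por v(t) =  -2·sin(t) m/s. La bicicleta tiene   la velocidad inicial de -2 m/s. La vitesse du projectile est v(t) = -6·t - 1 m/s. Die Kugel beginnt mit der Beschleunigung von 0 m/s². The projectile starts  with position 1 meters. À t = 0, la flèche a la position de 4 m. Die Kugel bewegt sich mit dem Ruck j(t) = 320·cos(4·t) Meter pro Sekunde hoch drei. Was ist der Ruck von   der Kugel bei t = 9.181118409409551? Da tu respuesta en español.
Usando j(t) = 320·cos(4·t) y sustituyendo t = 9.181118409409551, encontramos j = 179.669591954140.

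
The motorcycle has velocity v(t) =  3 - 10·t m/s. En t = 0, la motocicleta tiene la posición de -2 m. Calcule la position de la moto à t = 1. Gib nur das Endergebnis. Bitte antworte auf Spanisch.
En t = 1, x = -4.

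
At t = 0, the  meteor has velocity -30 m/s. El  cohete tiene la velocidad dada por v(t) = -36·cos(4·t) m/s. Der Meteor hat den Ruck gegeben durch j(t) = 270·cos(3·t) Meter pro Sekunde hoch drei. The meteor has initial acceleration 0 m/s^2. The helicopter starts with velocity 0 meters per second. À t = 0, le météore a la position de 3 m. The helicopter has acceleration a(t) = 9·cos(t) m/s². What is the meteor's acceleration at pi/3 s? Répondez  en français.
Nous devons trouver l'intégrale de notre équation du jerk j(t) = 270·cos(3·t) 1 fois. L'intégrale du jerk est l'accélération. En utilisant a(0) = 0, nous obtenons a(t) = 90·sin(3·t). En utilisant a(t) = 90·sin(3·t) et en substituant t = pi/3, nous trouvons a = 0.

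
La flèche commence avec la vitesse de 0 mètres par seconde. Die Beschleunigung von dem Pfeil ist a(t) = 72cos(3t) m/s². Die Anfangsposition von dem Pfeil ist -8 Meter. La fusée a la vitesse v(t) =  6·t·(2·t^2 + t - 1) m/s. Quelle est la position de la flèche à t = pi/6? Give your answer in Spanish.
Partiendo de la aceleración a(t) = 72·cos(3·t), tomamos 2 antiderivadas. La integral de la aceleración, con v(0) = 0, da la velocidad: v(t) = 24·sin(3·t). La antiderivada de la velocidad, con x(0) = -8, da la posición: x(t) = -8·cos(3·t). Tenemos la posición x(t) = -8·cos(3·t). Sustituyendo t = pi/6: x(pi/6) = 0.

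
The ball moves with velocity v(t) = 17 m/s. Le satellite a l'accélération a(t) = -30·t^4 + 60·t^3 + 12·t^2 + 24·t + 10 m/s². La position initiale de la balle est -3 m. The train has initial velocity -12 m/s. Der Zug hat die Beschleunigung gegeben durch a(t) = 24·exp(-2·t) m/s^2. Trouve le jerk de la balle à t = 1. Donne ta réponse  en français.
Nous devons dériver notre équation de la vitesse v(t) = 17 2 fois. La dérivée de la vitesse donne l'accélération: a(t) = 0. La dérivée de l'accélération donne le jerk: j(t) = 0. Nous avons le jerk j(t) = 0. En substituant t = 1: j(1) = 0.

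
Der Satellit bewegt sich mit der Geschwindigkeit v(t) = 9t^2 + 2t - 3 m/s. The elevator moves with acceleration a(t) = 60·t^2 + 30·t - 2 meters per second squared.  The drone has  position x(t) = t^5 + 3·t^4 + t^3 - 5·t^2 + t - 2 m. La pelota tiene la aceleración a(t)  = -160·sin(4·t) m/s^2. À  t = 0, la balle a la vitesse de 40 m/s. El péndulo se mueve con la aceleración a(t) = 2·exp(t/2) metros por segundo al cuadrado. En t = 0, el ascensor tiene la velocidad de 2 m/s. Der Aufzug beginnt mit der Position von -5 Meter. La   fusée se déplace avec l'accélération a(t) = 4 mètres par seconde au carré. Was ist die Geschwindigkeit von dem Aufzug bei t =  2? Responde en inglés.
We need to integrate our acceleration equation a(t) = 60·t^2 + 30·t - 2 1 time. Finding the integral of a(t) and using v(0) = 2: v(t) = 20·t^3 + 15·t^2 - 2·t + 2. From the given velocity equation v(t) = 20·t^3 + 15·t^2 - 2·t + 2, we substitute t = 2 to get v = 218.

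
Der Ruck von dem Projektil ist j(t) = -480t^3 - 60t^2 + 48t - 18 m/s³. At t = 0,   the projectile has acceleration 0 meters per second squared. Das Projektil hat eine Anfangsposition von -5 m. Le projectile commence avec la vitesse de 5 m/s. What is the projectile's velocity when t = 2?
We must find the antiderivative of our jerk equation j(t) = -480·t^3 - 60·t^2 + 48·t - 18 2 times. The integral of jerk is acceleration. Using a(0) = 0, we get a(t) = 2·t·(-60·t^3 - 10·t^2 + 12·t - 9). The antiderivative of acceleration is velocity. Using v(0) = 5, we get v(t) = -24·t^5 - 5·t^4 + 8·t^3 - 9·t^2 + 5. From the given velocity equation v(t) = -24·t^5 - 5·t^4 + 8·t^3 - 9·t^2 + 5, we substitute t = 2 to get v = -815.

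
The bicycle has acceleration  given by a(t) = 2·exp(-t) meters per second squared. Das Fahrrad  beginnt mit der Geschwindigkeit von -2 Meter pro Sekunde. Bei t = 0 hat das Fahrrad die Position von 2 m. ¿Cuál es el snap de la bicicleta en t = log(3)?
Para resolver esto, necesitamos tomar 2 derivadas de nuestra ecuación de la aceleración a(t) = 2·exp(-t). La derivada de la aceleración da la sacudida: j(t) = -2·exp(-t). Derivando la sacudida, obtenemos el snap: s(t) = 2·exp(-t). Tenemos el snap s(t) = 2·exp(-t). Sustituyendo t = log(3): s(log(3)) = 2/3.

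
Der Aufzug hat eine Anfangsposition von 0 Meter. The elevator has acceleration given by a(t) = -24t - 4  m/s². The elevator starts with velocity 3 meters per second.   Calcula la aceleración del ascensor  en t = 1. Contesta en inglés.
From the given acceleration equation a(t) = -24·t - 4, we substitute t = 1 to get a = -28.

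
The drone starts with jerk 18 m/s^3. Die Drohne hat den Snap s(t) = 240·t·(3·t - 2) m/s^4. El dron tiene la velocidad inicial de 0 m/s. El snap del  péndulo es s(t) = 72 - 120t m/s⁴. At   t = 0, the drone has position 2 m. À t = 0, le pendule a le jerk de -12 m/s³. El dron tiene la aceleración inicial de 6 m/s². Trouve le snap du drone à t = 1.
De l'équation du snap s(t) = 240·t·(3·t - 2), nous substituons t = 1 pour obtenir s = 240.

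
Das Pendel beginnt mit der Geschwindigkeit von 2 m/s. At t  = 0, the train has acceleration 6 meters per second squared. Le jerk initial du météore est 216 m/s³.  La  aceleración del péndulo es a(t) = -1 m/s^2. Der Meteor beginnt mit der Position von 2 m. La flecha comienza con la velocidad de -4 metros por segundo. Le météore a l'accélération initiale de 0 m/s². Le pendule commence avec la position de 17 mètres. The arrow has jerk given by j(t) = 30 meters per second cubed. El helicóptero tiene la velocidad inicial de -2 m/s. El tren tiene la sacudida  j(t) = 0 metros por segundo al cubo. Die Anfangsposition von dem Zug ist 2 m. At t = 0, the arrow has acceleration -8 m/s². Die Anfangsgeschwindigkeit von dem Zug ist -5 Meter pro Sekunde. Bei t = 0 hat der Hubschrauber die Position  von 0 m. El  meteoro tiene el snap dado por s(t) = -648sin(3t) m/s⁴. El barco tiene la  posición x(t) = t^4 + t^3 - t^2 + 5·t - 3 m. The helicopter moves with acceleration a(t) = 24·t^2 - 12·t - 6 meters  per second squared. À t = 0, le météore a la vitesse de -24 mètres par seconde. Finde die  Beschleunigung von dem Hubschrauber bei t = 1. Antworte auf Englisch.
Using a(t) = 24·t^2 - 12·t - 6 and substituting t = 1, we find a = 6.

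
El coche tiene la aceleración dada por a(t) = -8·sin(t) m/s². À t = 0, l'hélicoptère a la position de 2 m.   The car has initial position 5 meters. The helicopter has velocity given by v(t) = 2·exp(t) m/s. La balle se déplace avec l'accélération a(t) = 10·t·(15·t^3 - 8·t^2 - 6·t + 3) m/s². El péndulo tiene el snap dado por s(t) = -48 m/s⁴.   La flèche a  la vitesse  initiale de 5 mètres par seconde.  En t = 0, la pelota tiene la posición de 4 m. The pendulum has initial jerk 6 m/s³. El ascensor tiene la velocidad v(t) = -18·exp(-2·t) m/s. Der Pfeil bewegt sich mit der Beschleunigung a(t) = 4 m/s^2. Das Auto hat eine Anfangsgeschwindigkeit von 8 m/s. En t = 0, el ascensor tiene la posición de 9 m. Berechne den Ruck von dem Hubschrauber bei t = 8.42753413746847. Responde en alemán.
Ausgehend von der Geschwindigkeit v(t) = 2·exp(t), nehmen wir 2 Ableitungen. Mit d/dt von v(t) finden wir a(t) = 2·exp(t). Durch Ableiten von der Beschleunigung erhalten wir den Ruck: j(t) = 2·exp(t). Wir haben den Ruck j(t) = 2·exp(t). Durch Einsetzen von t = 8.42753413746847: j(8.42753413746847) = 9142.42839626501.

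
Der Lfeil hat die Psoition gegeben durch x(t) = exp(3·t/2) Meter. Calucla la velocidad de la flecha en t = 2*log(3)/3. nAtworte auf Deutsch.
Ausgehend von der Position x(t) = exp(3·t/2), nehmen wir 1 Ableitung. Durch Ableiten von der Position erhalten wir die Geschwindigkeit: v(t) = 3·exp(3·t/2)/2. Aus der Gleichung für die Geschwindigkeit v(t) = 3·exp(3·t/2)/2, setzen wir t = 2*log(3)/3 ein und erhalten v = 9/2.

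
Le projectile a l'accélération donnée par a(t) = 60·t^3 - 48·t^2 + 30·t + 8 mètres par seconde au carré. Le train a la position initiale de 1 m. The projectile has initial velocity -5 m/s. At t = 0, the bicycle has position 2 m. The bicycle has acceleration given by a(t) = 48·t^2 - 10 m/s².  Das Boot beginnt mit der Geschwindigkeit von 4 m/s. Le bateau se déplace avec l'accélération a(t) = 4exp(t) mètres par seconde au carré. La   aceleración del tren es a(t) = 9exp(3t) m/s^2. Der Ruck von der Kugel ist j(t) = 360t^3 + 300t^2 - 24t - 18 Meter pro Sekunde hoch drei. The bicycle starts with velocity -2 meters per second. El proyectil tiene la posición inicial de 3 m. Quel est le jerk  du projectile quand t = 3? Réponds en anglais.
We must differentiate our acceleration equation a(t) = 60·t^3 - 48·t^2 + 30·t + 8 1 time. Taking d/dt of a(t), we find j(t) = 180·t^2 - 96·t + 30. From the given jerk equation j(t) = 180·t^2 - 96·t + 30, we substitute t = 3 to get j = 1362.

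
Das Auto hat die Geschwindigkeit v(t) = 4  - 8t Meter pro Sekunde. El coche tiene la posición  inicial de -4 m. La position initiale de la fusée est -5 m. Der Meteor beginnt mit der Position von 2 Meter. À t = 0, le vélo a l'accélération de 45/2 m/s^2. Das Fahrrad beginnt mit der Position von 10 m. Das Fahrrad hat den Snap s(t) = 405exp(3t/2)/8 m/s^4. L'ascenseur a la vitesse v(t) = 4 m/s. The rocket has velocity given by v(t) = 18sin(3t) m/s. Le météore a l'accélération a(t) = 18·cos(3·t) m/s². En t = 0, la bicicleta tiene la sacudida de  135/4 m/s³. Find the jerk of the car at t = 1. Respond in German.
Um dies zu lösen, müssen wir 2 Ableitungen unserer Gleichung für die Geschwindigkeit v(t) = 4 - 8·t nehmen. Durch Ableiten von der Geschwindigkeit erhalten wir die Beschleunigung: a(t) = -8. Mit d/dt von a(t) finden wir j(t) = 0. Aus der Gleichung für den Ruck j(t) = 0, setzen wir t = 1 ein und erhalten j = 0.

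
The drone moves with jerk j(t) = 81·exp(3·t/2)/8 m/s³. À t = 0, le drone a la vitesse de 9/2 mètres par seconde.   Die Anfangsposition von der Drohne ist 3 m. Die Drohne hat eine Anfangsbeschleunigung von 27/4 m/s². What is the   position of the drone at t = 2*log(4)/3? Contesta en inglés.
Starting from jerk j(t) = 81·exp(3·t/2)/8, we take 3 integrals. Integrating jerk and using the initial condition a(0) = 27/4, we get a(t) = 27·exp(3·t/2)/4. Integrating acceleration and using the initial condition v(0) = 9/2, we get v(t) = 9·exp(3·t/2)/2. Finding the antiderivative of v(t) and using x(0) = 3: x(t) = 3·exp(3·t/2). We have position x(t) = 3·exp(3·t/2). Substituting t = 2*log(4)/3: x(2*log(4)/3) = 12.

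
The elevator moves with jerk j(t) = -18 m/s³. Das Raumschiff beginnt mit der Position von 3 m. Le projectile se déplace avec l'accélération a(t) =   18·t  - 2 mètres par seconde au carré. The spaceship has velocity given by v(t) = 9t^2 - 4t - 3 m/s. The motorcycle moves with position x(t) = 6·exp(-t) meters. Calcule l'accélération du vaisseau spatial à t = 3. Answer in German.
Wir müssen unsere Gleichung für die Geschwindigkeit v(t) = 9·t^2 - 4·t - 3 1-mal ableiten. Durch Ableiten von der Geschwindigkeit erhalten wir die Beschleunigung: a(t) = 18·t - 4. Wir haben die Beschleunigung a(t) = 18·t - 4. Durch Einsetzen von t = 3: a(3) = 50.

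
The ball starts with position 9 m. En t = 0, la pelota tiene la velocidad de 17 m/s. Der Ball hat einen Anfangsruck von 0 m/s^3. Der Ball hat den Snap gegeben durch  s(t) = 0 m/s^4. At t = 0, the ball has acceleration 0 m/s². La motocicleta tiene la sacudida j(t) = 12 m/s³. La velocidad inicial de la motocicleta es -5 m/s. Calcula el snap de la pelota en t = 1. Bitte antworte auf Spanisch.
Tenemos el snap s(t) = 0. Sustituyendo t = 1: s(1) = 0.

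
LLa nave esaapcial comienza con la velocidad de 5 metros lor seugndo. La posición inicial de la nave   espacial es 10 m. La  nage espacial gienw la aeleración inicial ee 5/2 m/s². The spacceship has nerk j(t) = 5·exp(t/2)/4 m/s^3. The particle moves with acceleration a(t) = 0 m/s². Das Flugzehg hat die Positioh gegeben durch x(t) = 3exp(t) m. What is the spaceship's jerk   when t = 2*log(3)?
From the given jerk equation j(t) = 5·exp(t/2)/4, we substitute t = 2*log(3) to get j = 15/4.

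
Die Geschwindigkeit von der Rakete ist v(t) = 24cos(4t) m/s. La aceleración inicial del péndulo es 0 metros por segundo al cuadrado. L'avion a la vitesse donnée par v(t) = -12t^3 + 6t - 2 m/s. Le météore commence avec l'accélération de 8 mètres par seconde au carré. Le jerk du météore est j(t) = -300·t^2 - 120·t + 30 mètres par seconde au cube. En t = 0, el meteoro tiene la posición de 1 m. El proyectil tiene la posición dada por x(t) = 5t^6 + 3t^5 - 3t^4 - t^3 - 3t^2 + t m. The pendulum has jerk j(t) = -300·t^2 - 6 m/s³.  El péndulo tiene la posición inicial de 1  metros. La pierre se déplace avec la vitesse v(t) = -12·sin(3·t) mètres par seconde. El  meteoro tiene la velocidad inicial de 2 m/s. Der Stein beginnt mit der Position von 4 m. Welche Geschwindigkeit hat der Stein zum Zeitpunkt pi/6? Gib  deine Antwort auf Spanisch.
De la ecuación de la velocidad v(t) = -12·sin(3·t), sustituimos t = pi/6 para obtener v = -12.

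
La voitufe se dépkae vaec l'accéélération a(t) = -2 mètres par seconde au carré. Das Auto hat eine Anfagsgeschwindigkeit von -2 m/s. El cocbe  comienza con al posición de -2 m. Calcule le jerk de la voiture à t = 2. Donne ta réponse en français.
Pour résoudre ceci, nous devons prendre 1 dérivée de notre équation de l'accélération a(t) = -2. La dérivée de l'accélération donne le jerk: j(t) = 0. Nous avons le jerk j(t) = 0. En substituant t = 2: j(2) = 0.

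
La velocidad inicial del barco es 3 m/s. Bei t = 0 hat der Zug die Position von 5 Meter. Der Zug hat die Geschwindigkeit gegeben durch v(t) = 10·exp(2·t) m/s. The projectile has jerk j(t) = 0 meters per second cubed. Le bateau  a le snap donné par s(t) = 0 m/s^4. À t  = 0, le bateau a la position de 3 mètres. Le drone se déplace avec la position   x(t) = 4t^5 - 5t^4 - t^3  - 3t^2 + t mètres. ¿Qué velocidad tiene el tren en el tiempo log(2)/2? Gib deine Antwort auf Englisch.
Using v(t) = 10·exp(2·t) and substituting t = log(2)/2, we find v = 20.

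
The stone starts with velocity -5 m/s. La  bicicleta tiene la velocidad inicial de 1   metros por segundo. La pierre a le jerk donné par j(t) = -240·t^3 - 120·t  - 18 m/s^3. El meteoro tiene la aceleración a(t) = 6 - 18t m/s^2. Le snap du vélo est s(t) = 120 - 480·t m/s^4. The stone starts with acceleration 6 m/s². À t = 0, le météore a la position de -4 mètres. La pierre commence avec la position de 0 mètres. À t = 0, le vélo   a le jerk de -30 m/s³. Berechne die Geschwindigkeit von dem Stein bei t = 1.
Wir müssen unsere Gleichung für den Ruck j(t) = -240·t^3 - 120·t - 18 2-mal integrieren. Die Stammfunktion von dem Ruck, mit a(0) = 6, ergibt die Beschleunigung: a(t) = -60·t^4 - 60·t^2 - 18·t + 6. Das Integral von der Beschleunigung, mit v(0) = -5, ergibt die Geschwindigkeit: v(t) = -12·t^5 - 20·t^3 - 9·t^2 + 6·t - 5. Aus der Gleichung für die Geschwindigkeit v(t) = -12·t^5 - 20·t^3 - 9·t^2 + 6·t - 5, setzen wir t = 1 ein und erhalten v = -40.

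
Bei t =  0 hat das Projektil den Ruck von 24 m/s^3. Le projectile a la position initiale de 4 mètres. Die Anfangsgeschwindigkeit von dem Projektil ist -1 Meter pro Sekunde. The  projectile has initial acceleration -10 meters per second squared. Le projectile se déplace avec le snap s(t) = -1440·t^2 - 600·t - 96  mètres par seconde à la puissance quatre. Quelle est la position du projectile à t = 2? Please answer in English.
To find the answer, we compute 4 integrals of s(t) = -1440·t^2 - 600·t - 96. Finding the integral of s(t) and using j(0) = 24: j(t) = -480·t^3 - 300·t^2 - 96·t + 24. The antiderivative of jerk, with a(0) = -10, gives acceleration: a(t) = -120·t^4 - 100·t^3 - 48·t^2 + 24·t - 10. The antiderivative of acceleration, with v(0) = -1, gives velocity: v(t) = -24·t^5 - 25·t^4 - 16·t^3 + 12·t^2 - 10·t - 1. The antiderivative of velocity is position. Using x(0) = 4, we get x(t) = -4·t^6 - 5·t^5 - 4·t^4 + 4·t^3 - 5·t^2 - t + 4. Using x(t) = -4·t^6 - 5·t^5 - 4·t^4 + 4·t^3 - 5·t^2 - t + 4 and substituting t = 2, we find x = -466.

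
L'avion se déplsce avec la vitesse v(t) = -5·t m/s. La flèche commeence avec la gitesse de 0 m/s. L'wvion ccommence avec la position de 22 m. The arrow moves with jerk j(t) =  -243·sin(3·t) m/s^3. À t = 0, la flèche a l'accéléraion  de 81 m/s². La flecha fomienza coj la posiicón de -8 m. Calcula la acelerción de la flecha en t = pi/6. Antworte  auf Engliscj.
Starting from jerk j(t) = -243·sin(3·t), we take 1 antiderivative. Finding the antiderivative of j(t) and using a(0) = 81: a(t) = 81·cos(3·t). Using a(t) = 81·cos(3·t) and substituting t = pi/6, we find a = 0.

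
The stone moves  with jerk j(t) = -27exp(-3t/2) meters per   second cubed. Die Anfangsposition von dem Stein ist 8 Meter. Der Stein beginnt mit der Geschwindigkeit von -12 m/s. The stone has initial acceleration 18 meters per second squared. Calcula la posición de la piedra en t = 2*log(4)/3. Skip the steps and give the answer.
La respuesta es 2.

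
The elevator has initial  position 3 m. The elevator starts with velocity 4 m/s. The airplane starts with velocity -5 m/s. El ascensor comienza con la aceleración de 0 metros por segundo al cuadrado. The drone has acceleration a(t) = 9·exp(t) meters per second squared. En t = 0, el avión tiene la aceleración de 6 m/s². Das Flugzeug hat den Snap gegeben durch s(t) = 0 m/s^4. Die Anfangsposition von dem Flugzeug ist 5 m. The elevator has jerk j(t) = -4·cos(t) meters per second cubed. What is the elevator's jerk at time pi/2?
We have jerk j(t) = -4·cos(t). Substituting t = pi/2: j(pi/2) = 0.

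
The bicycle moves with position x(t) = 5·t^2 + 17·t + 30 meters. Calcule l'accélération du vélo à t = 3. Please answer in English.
Starting from position x(t) = 5·t^2 + 17·t + 30, we take 2 derivatives. Differentiating position, we get velocity: v(t) = 10·t + 17. Differentiating velocity, we get acceleration: a(t) = 10. Using a(t) = 10 and substituting t = 3, we find a = 10.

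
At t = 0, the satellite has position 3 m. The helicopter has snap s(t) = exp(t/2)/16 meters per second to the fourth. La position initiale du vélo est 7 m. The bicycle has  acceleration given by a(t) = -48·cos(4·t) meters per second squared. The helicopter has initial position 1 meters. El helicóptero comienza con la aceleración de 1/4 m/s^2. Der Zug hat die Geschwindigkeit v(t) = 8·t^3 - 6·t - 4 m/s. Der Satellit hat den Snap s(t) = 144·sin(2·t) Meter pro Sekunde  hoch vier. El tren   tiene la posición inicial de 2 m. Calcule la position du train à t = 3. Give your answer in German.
Wir müssen unsere Gleichung für die Geschwindigkeit v(t) = 8·t^3 - 6·t - 4 1-mal integrieren. Das Integral von der Geschwindigkeit, mit x(0) = 2, ergibt die Position: x(t) = 2·t^4 - 3·t^2 - 4·t + 2. Mit x(t) = 2·t^4 - 3·t^2 - 4·t + 2 und Einsetzen von t = 3, finden wir x = 125.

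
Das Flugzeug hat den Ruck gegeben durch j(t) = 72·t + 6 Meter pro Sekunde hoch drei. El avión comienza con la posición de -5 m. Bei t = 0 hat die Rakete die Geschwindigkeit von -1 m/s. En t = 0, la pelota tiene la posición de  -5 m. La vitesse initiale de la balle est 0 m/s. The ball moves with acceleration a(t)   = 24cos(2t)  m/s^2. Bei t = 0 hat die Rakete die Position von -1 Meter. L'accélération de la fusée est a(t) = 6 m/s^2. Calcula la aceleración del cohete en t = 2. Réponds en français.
De l'équation de l'accélération a(t) = 6, nous substituons t = 2 pour obtenir a = 6.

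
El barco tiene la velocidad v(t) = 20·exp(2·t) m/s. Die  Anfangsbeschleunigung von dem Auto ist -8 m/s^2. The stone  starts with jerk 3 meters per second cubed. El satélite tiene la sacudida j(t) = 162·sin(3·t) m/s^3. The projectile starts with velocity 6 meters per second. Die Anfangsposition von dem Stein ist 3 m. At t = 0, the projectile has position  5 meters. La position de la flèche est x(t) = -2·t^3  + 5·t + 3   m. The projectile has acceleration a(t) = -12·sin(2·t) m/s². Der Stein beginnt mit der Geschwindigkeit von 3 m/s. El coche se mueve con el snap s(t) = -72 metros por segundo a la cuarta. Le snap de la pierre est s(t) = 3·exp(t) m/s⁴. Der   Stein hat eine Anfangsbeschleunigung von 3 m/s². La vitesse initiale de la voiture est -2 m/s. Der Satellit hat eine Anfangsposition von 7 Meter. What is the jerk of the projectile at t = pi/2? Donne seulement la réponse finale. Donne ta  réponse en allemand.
Der Ruck bei t = pi/2 ist j = 24.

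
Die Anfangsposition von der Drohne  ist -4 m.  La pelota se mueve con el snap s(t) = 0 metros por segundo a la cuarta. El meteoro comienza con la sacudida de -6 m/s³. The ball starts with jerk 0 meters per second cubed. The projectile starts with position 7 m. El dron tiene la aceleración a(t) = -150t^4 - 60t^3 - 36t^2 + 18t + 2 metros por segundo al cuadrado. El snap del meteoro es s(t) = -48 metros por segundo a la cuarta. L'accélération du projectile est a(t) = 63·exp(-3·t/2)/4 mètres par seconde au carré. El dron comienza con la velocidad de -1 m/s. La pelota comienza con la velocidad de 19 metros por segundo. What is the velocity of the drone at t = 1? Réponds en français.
Nous devons trouver l'intégrale de notre équation de l'accélération a(t) = -150·t^4 - 60·t^3 - 36·t^2 + 18·t + 2 1 fois. La primitive de l'accélération est la vitesse. En utilisant v(0) = -1, nous obtenons v(t) = -30·t^5 - 15·t^4 - 12·t^3 + 9·t^2 + 2·t - 1. En utilisant v(t) = -30·t^5 - 15·t^4 - 12·t^3 + 9·t^2 + 2·t - 1 et en substituant t = 1, nous trouvons v = -47.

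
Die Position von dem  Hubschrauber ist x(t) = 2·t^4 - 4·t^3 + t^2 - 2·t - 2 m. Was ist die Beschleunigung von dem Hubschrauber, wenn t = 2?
Um dies zu lösen, müssen wir 2 Ableitungen unserer Gleichung für die Position x(t) = 2·t^4 - 4·t^3 + t^2 - 2·t - 2 nehmen. Mit d/dt von x(t) finden wir v(t) = 8·t^3 - 12·t^2 + 2·t - 2. Mit d/dt von v(t) finden wir a(t) = 24·t^2 - 24·t + 2. Aus der Gleichung für die Beschleunigung a(t) = 24·t^2 - 24·t + 2, setzen wir t = 2 ein und erhalten a = 50.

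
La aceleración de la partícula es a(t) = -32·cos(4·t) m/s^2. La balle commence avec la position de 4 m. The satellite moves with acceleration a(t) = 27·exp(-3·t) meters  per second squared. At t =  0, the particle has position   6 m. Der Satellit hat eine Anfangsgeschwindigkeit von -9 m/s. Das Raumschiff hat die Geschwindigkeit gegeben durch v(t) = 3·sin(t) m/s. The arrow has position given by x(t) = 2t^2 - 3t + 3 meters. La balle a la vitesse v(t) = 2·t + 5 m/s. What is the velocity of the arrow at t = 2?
We must differentiate our position equation x(t) = 2·t^2 - 3·t + 3 1 time. Differentiating position, we get velocity: v(t) = 4·t - 3. From the given velocity equation v(t) = 4·t - 3, we substitute t = 2 to get v = 5.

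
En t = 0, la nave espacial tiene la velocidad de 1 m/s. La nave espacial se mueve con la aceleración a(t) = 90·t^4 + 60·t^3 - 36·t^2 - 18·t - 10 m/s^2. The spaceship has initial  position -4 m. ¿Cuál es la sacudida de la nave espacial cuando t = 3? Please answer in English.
We must differentiate our acceleration equation a(t) = 90·t^4 + 60·t^3 - 36·t^2 - 18·t - 10 1 time. Differentiating acceleration, we get jerk: j(t) = 360·t^3 + 180·t^2 - 72·t - 18. From the given jerk equation j(t) = 360·t^3 + 180·t^2 - 72·t - 18, we substitute t = 3 to get j = 11106.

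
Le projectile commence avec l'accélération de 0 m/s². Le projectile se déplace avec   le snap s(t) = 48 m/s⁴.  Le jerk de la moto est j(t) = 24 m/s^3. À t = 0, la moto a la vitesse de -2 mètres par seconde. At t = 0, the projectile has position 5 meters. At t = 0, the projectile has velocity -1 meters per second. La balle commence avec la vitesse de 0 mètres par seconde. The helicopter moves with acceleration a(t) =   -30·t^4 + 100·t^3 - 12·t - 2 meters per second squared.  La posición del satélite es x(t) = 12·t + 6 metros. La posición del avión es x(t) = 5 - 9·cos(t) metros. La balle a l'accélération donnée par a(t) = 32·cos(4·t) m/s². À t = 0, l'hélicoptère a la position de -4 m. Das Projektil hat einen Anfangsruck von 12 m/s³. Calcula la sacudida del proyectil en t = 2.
Partiendo del snap s(t) = 48, tomamos 1 integral. La antiderivada del snap es la sacudida. Usando j(0) = 12, obtenemos j(t) = 48·t + 12. Usando j(t) = 48·t + 12 y sustituyendo t = 2, encontramos j = 108.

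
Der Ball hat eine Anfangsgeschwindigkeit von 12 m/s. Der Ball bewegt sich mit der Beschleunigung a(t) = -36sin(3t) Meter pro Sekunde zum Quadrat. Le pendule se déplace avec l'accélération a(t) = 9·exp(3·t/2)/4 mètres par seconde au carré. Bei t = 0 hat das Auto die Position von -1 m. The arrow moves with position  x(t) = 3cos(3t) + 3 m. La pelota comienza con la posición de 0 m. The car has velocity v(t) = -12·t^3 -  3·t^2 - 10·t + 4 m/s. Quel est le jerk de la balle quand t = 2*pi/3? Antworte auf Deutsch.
Wir müssen unsere Gleichung für die Beschleunigung a(t) = -36·sin(3·t) 1-mal ableiten. Durch Ableiten von der Beschleunigung erhalten wir den Ruck: j(t) = -108·cos(3·t). Wir haben den Ruck j(t) = -108·cos(3·t). Durch Einsetzen von t = 2*pi/3: j(2*pi/3) = -108.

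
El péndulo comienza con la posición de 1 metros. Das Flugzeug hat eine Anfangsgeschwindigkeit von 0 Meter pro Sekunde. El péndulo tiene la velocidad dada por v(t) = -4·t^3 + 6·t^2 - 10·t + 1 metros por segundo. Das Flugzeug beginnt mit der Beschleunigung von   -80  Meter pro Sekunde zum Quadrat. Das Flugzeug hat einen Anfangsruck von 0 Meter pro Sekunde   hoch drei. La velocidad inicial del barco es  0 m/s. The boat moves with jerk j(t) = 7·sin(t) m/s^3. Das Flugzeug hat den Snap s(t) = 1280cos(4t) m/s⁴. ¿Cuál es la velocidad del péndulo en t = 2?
Usando v(t) = -4·t^3 + 6·t^2 - 10·t + 1 y sustituyendo t = 2, encontramos v = -27.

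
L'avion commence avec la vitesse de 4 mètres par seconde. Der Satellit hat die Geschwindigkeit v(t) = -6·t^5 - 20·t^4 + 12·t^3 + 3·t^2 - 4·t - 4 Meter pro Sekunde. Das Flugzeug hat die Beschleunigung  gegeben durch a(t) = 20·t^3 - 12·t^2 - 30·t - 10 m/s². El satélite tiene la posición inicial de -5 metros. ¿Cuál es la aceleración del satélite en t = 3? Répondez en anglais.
We must differentiate our velocity equation v(t) = -6·t^5 - 20·t^4 + 12·t^3 + 3·t^2 - 4·t - 4 1 time. Differentiating velocity, we get acceleration: a(t) = -30·t^4 - 80·t^3 + 36·t^2 + 6·t - 4. From the given acceleration equation a(t) = -30·t^4 - 80·t^3 + 36·t^2 + 6·t - 4, we substitute t = 3 to get a = -4252.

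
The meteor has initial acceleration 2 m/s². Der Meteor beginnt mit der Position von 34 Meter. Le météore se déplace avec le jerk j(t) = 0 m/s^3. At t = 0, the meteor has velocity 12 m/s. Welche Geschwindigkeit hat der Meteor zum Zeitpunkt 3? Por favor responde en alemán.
Um dies zu lösen, müssen wir 2 Integrale unserer Gleichung für den Ruck j(t) = 0 finden. Mit ∫j(t)dt und Anwendung von a(0) = 2, finden wir a(t) = 2. Mit ∫a(t)dt und Anwendung von v(0) = 12, finden wir v(t) = 2·t + 12. Mit v(t) = 2·t + 12 und Einsetzen von t = 3, finden wir v = 18.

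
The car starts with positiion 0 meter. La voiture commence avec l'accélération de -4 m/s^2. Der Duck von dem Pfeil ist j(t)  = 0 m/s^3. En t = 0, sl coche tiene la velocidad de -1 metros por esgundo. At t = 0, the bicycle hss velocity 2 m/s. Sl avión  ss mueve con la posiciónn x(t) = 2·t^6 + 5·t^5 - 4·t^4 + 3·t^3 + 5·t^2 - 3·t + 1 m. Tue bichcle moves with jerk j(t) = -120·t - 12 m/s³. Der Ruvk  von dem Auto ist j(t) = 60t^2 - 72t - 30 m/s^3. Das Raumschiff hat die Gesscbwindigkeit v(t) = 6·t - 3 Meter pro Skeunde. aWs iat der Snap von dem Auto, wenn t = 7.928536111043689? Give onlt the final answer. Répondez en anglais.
s(7.928536111043689) = 879.424333325243.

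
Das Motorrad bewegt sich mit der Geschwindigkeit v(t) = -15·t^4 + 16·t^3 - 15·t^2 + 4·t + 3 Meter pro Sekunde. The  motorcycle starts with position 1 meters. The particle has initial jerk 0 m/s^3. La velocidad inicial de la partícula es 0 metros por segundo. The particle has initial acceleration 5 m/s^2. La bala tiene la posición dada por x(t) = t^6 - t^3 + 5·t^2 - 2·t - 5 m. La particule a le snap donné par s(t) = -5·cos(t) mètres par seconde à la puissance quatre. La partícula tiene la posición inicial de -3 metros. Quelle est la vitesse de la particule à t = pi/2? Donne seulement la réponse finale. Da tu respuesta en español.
v(pi/2) = 5.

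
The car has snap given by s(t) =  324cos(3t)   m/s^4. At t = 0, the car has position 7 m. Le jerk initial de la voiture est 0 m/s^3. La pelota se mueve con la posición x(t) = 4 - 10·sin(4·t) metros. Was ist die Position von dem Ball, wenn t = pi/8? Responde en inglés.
Using x(t) = 4 - 10·sin(4·t) and substituting t = pi/8, we find x = -6.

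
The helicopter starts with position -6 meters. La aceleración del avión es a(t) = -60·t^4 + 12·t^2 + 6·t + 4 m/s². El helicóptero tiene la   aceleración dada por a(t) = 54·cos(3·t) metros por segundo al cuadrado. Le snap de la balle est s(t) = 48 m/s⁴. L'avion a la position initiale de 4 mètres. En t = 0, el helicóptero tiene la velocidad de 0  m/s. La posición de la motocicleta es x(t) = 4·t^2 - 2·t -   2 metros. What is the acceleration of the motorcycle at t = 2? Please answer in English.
We must differentiate our position equation x(t) = 4·t^2 - 2·t - 2 2 times. Differentiating position, we get velocity: v(t) = 8·t - 2. Taking d/dt of v(t), we find a(t) = 8. We have acceleration a(t) = 8. Substituting t = 2: a(2) = 8.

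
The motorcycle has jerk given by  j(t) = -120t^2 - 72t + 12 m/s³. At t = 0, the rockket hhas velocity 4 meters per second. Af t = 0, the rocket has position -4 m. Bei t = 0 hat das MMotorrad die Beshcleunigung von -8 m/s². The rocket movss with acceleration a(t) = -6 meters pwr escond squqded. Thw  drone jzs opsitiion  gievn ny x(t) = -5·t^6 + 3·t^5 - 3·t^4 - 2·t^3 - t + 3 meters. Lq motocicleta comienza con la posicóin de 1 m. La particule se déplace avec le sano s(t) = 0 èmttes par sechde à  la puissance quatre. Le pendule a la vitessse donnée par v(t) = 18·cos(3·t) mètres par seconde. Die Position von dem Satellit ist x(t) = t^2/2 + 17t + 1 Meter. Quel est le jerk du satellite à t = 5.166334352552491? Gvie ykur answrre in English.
Starting from position x(t) = t^2/2 + 17·t + 1, we take 3 derivatives. Taking d/dt of x(t), we find v(t) = t + 17. Taking d/dt of v(t), we find a(t) = 1. Taking d/dt of a(t), we find j(t) = 0. We have jerk j(t) = 0. Substituting t = 5.166334352552491: j(5.166334352552491) = 0.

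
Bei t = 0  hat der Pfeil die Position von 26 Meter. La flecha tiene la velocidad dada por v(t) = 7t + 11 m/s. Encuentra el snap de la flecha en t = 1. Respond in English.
To solve this, we need to take 3 derivatives of our velocity equation v(t) = 7·t + 11. The derivative of velocity gives acceleration: a(t) = 7. The derivative of acceleration gives jerk: j(t) = 0. Taking d/dt of j(t), we find s(t) = 0. We have snap s(t) = 0. Substituting t = 1: s(1) = 0.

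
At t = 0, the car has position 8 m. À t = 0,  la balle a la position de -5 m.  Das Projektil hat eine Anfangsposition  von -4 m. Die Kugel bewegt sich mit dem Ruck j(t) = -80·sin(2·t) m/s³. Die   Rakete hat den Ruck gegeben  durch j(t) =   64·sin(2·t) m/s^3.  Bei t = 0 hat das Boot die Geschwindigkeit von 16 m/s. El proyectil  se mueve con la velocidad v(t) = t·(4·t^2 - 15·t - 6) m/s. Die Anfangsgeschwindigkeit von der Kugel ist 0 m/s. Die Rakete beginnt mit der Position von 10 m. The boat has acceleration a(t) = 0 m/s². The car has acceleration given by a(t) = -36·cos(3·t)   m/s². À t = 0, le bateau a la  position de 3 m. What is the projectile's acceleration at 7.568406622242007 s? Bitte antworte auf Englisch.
Starting from velocity v(t) = t·(4·t^2 - 15·t - 6), we take 1 derivative. The derivative of velocity gives acceleration: a(t) = 4·t^2 + t·(8·t - 15) - 15·t - 6. Using a(t) = 4·t^2 + t·(8·t - 15) - 15·t - 6 and substituting t = 7.568406622242007, we find a = 454.317146927900.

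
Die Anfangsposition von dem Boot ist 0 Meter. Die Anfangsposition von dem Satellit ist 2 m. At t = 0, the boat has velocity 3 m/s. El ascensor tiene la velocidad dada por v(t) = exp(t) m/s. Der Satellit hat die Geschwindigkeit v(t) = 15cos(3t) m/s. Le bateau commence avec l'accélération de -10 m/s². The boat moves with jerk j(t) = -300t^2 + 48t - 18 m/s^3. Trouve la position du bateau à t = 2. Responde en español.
Para resolver esto, necesitamos tomar 3 antiderivadas de nuestra ecuación de la sacudida j(t) = -300·t^2 + 48·t - 18. Integrando la sacudida y usando la condición inicial a(0) = -10, obtenemos a(t) = -100·t^3 + 24·t^2 - 18·t - 10. Integrando la aceleración y usando la condición inicial v(0) = 3, obtenemos v(t) = -25·t^4 + 8·t^3 - 9·t^2 - 10·t + 3. Integrando la velocidad y usando la condición inicial x(0) = 0, obtenemos x(t) = -5·t^5 + 2·t^4 - 3·t^3 - 5·t^2 + 3·t. Usando x(t) = -5·t^5 + 2·t^4 - 3·t^3 - 5·t^2 + 3·t y sustituyendo t = 2, encontramos x = -166.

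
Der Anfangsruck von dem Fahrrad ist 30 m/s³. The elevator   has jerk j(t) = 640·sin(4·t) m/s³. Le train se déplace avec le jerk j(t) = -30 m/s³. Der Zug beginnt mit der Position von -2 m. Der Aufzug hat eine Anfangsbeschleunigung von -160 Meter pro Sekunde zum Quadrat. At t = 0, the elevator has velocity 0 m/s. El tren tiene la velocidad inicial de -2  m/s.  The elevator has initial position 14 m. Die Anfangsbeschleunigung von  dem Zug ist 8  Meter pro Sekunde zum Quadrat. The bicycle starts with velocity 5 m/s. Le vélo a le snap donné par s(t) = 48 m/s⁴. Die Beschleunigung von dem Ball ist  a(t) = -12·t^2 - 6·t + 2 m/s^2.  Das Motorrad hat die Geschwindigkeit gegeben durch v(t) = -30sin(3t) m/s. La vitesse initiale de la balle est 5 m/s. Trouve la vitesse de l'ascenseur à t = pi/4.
En partant du jerk j(t) = 640·sin(4·t), nous prenons 2 primitives. En prenant ∫j(t)dt et en appliquant a(0) = -160, nous trouvons a(t) = -160·cos(4·t). En prenant ∫a(t)dt et en appliquant v(0) = 0, nous trouvons v(t) = -40·sin(4·t). En utilisant v(t) = -40·sin(4·t) et en substituant t = pi/4, nous trouvons v = 0.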